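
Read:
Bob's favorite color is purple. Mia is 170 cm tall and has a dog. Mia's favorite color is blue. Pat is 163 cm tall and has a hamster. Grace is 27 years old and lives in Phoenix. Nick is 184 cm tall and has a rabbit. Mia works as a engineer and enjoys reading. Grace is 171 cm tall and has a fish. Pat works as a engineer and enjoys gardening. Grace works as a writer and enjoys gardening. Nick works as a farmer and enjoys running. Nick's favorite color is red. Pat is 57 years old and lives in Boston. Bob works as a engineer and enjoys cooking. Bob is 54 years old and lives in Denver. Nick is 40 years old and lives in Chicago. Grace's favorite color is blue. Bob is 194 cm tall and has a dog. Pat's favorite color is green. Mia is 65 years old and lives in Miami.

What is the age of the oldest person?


Oldest: Mia at 65

65


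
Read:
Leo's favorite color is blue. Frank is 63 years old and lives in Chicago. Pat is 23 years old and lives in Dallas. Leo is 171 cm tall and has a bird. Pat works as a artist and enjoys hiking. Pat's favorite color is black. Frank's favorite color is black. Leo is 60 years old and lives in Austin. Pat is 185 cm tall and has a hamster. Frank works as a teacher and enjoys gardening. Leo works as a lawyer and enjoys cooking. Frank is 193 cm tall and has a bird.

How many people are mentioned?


People: Leo, Pat, Frank. Count = 3

3


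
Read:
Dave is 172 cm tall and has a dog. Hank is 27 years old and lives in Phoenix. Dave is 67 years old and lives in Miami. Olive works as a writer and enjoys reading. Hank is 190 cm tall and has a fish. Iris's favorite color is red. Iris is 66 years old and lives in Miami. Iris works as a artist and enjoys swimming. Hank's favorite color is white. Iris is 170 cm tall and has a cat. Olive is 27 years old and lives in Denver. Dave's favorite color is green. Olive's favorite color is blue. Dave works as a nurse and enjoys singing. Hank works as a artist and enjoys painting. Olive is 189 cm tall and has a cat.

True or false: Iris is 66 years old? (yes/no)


Iris is actually 66. yes

yes


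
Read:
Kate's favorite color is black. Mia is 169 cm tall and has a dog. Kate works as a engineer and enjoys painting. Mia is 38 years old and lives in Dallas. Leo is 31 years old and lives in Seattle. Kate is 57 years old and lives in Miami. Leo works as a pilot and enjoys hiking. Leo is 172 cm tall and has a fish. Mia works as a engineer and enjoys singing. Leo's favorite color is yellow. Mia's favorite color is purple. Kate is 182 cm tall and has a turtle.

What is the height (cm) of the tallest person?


Tallest: Kate at 182 cm

182


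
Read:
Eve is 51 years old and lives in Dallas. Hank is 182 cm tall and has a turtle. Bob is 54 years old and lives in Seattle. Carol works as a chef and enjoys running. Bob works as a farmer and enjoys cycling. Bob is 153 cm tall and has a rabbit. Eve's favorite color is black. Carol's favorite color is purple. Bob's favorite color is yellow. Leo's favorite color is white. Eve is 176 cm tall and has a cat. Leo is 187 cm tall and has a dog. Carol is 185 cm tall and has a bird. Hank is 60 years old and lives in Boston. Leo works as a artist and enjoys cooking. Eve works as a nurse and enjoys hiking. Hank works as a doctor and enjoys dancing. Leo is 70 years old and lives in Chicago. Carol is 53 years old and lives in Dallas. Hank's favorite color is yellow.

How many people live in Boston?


Count in Boston: 1

1


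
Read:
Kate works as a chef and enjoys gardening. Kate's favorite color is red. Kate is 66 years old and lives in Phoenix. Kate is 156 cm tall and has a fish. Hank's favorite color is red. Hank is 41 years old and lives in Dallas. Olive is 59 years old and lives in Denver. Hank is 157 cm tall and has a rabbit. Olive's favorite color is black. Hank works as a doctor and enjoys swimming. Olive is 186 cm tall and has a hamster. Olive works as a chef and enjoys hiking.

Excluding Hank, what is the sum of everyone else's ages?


Sum (excluding Hank): 125

125


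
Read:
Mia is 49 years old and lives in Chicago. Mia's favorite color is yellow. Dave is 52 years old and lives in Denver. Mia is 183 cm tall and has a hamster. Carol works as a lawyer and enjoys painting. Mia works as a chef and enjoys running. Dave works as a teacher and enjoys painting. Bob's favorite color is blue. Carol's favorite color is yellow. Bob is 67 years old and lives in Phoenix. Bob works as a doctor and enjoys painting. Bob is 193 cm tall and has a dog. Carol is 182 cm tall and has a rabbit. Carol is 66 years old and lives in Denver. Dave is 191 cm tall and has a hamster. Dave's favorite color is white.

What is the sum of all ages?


67+66+52+49 = 234

234


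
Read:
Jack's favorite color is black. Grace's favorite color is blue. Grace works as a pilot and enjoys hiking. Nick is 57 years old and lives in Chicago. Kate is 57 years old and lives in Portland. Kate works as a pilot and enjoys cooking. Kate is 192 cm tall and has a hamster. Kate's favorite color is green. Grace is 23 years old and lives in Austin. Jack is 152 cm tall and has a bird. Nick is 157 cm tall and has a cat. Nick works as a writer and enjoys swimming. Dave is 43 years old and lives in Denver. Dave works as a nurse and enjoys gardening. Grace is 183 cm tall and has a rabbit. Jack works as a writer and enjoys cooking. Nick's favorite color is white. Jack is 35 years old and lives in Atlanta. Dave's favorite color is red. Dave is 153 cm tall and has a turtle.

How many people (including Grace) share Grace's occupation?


Grace is a pilot. Count = 2

2


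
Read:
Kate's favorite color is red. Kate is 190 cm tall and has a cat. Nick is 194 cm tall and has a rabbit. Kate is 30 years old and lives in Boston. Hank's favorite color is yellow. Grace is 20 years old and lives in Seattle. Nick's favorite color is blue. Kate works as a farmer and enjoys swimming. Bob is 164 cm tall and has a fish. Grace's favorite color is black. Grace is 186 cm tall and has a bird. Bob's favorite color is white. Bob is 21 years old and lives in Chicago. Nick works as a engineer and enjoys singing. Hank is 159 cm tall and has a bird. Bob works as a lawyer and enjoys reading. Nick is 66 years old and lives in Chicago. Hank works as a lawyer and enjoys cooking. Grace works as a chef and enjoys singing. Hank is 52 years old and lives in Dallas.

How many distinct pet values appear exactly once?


Unique pet values: 3

3


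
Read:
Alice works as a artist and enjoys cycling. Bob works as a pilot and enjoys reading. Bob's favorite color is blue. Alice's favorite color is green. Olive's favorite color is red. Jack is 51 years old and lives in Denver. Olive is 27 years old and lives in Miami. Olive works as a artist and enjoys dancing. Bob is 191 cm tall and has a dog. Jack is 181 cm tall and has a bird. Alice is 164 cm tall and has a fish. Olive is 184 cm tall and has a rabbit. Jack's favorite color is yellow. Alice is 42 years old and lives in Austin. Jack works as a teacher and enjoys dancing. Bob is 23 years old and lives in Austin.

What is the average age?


Sum=143, n=4, avg=35.75

35.75


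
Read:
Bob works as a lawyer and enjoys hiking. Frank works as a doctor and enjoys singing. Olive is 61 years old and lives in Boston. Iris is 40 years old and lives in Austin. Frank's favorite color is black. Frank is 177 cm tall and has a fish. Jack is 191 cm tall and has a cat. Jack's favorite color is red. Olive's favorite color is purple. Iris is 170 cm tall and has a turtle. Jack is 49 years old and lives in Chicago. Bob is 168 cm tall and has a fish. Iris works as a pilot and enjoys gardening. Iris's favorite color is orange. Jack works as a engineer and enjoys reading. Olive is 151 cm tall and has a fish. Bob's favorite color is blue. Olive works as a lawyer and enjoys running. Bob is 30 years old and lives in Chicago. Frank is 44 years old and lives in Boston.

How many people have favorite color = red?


Count: 1

1


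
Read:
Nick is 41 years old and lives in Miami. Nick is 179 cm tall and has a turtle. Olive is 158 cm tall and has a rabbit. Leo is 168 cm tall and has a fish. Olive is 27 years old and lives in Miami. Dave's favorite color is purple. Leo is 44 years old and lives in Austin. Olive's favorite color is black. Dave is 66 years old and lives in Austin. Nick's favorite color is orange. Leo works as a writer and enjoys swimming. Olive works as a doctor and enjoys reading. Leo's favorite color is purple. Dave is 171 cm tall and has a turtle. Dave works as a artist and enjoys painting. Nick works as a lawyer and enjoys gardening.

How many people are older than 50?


Filter: 1

1


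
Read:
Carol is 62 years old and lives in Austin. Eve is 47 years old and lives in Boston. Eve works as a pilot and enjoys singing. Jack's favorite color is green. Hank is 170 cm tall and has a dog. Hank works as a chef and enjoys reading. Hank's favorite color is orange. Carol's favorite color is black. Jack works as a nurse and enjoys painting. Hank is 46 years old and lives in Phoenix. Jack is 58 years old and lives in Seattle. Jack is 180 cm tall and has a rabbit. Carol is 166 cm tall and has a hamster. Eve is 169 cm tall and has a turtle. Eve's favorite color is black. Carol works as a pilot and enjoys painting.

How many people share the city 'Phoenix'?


Count: 1

1


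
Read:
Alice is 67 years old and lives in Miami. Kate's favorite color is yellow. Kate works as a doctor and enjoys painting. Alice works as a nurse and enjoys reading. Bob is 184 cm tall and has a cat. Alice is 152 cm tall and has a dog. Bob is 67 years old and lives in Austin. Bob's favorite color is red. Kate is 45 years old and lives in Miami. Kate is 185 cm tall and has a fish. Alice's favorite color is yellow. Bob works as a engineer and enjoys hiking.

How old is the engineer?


The engineer is Bob, age 67

67


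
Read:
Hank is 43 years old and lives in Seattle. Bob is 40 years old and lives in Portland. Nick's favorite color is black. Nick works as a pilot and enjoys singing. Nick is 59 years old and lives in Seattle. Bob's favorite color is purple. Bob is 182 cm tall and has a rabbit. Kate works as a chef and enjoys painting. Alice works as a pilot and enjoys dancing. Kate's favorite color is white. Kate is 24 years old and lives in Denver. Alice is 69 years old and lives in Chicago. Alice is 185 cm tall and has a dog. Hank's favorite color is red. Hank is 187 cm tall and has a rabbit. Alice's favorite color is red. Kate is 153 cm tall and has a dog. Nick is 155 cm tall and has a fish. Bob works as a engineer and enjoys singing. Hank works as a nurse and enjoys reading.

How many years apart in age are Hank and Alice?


43 vs 69, diff = 26

26


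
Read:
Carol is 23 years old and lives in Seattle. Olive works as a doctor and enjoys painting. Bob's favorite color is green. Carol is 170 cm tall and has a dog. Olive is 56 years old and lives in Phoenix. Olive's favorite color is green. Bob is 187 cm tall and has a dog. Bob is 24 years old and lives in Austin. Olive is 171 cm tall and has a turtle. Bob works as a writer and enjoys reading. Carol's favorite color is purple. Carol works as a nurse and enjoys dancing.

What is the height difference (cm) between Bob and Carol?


|187 - 170| = 17

17


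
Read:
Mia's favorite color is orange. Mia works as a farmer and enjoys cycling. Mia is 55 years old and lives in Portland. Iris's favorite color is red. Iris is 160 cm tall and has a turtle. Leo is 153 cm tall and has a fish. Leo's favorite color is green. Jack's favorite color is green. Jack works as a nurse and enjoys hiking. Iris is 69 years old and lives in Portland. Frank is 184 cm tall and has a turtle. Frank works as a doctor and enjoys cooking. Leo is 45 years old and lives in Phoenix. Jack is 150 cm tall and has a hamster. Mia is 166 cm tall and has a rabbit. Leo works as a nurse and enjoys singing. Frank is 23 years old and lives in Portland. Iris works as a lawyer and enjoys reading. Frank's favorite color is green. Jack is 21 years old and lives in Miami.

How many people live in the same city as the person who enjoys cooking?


Person with hobby cooking is Frank, city Portland. Count = 3

3


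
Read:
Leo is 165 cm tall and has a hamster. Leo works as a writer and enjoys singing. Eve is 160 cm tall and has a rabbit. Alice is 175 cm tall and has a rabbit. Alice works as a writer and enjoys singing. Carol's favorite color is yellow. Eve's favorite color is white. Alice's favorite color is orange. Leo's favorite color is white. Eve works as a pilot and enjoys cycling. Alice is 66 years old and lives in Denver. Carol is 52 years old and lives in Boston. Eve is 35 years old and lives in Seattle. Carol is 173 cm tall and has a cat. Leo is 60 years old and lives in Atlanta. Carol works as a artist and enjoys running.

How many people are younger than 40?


Filter: 1

1


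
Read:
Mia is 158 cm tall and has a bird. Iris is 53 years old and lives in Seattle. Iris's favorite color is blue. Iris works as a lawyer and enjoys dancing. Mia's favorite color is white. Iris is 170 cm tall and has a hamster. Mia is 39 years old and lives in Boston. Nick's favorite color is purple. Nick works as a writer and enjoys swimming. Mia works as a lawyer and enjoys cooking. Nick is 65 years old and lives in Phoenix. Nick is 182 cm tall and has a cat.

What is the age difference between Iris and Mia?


|53 - 39| = 14

14


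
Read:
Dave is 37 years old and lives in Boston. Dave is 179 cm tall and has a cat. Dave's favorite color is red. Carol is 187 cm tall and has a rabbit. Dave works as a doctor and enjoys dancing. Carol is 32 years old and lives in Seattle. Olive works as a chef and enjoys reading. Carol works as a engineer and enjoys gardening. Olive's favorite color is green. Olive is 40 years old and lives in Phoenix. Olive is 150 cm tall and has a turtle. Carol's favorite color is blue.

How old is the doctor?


The doctor is Dave, age 37

37


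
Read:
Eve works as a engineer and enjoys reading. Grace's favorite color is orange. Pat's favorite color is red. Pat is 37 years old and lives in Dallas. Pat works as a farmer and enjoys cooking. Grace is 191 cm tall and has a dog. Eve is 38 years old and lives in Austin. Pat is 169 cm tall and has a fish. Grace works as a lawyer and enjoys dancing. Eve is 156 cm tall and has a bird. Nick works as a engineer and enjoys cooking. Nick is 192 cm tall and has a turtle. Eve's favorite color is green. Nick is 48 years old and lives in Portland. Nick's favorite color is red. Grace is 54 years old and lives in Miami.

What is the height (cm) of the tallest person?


Tallest: Nick at 192 cm

192


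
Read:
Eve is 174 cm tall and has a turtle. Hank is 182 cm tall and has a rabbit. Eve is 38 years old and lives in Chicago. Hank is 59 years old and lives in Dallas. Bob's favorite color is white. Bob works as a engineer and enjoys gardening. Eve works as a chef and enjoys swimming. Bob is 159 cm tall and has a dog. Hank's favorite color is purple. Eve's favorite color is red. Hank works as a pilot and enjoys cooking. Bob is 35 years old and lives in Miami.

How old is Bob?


Bob is 35 years old

35


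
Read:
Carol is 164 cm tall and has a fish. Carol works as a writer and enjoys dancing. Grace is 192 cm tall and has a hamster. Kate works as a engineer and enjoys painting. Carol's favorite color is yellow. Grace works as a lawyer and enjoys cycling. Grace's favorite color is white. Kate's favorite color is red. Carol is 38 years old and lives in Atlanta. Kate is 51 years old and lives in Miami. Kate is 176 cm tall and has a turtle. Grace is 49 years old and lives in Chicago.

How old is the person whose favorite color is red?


Person with favorite color=red is Kate, age 51

51


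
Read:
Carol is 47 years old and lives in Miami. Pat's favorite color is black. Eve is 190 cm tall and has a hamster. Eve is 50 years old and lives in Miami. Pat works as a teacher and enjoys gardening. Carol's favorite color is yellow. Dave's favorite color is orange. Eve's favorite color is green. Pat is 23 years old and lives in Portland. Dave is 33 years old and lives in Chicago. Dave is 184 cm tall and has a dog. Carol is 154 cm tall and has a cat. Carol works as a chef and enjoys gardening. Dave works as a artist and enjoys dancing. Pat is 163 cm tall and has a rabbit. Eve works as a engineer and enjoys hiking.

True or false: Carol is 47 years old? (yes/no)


Carol is actually 47. yes

yes


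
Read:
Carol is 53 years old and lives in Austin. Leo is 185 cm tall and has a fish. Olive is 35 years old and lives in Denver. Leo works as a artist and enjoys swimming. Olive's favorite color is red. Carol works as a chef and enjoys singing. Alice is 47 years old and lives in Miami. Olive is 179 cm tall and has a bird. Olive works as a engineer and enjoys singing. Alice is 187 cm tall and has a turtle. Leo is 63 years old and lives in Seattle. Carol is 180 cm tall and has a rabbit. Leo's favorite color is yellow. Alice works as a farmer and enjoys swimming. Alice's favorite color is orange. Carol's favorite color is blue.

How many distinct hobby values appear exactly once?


Unique hobby values: 0

0


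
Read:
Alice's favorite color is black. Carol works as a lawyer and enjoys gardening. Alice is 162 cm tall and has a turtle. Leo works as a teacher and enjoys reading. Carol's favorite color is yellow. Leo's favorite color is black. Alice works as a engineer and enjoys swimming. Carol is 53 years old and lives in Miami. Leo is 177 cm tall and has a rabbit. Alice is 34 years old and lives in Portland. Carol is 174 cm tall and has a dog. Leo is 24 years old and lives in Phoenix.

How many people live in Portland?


Count in Portland: 1

1


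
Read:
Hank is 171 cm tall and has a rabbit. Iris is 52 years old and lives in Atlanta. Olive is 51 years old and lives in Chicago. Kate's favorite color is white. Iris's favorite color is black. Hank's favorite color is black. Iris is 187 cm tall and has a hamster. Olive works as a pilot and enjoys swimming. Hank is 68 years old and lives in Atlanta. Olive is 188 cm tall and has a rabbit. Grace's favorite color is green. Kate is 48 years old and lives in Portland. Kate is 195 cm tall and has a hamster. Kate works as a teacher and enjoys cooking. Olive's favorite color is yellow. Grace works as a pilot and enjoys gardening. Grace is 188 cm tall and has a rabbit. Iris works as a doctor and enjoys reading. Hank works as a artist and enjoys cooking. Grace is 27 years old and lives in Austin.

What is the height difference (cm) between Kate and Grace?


|195 - 188| = 7

7


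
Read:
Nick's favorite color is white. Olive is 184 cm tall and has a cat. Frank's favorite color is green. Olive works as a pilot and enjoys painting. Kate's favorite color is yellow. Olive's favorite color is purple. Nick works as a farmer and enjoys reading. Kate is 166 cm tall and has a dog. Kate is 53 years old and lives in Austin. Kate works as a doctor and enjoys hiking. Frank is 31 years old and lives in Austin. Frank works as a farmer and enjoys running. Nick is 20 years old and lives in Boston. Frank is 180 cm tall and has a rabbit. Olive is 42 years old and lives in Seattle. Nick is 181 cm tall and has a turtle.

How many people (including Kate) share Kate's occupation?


Kate is a doctor. Count = 1

1


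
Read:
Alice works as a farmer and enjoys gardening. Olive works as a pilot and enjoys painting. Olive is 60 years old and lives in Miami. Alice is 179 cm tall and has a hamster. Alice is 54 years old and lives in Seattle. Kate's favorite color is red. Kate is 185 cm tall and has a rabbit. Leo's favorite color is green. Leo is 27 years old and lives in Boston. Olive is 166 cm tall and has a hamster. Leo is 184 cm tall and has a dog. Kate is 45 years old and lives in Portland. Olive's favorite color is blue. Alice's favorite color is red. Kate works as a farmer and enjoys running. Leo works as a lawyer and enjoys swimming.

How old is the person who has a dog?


Person with dog is Leo, age 27

27


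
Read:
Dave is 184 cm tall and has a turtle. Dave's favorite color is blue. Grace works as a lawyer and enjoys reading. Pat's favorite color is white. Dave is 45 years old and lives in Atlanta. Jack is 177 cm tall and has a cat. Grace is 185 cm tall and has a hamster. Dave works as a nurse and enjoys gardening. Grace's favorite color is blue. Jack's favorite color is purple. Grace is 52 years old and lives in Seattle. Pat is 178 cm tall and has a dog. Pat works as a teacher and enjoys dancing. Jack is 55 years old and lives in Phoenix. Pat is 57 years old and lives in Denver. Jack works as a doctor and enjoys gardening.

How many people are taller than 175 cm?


Taller than 175: 4

4


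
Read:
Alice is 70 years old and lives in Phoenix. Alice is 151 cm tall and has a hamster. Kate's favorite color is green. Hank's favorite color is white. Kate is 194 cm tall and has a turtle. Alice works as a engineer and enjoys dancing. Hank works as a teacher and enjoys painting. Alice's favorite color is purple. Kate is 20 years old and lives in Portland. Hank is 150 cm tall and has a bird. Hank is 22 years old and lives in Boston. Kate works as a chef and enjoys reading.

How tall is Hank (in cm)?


Hank is 150 cm tall

150


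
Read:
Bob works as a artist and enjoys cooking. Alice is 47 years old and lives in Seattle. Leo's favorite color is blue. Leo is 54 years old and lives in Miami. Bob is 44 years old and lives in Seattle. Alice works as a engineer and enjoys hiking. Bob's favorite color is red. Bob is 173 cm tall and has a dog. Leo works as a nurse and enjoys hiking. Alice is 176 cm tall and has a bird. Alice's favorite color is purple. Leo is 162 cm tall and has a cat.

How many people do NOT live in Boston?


Not in Boston: 3

3


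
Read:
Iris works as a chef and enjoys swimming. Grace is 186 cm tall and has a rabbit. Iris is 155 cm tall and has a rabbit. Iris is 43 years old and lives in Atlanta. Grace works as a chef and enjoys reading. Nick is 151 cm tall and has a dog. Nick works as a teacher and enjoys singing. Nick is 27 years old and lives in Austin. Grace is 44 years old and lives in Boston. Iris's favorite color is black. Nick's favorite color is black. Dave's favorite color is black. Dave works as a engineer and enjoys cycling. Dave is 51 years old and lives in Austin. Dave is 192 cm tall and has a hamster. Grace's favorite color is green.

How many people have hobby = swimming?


Count: 1

1


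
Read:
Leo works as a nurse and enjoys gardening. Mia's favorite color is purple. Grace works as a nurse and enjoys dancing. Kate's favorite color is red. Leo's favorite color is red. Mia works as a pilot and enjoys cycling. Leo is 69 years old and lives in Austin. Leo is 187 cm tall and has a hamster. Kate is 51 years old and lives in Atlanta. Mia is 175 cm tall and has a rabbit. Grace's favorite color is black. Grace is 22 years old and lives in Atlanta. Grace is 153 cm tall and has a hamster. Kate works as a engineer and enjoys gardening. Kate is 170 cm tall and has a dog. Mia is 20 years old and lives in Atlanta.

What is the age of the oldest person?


Oldest: Leo at 69

69


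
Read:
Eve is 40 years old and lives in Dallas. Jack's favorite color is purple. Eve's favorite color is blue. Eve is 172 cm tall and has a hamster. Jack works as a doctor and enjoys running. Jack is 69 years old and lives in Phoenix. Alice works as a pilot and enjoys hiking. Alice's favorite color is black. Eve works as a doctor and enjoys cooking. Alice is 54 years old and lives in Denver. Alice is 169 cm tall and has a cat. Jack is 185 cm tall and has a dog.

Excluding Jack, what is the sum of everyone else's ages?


Sum (excluding Jack): 94

94


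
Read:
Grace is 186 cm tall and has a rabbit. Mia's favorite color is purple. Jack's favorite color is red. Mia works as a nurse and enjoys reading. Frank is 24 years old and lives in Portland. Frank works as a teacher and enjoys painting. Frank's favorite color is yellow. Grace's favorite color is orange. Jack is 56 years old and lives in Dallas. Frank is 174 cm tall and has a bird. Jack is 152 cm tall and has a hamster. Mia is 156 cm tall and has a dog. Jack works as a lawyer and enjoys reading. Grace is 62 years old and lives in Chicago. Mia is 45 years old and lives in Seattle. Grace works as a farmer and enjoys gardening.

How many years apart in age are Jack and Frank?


56 vs 24, diff = 32

32


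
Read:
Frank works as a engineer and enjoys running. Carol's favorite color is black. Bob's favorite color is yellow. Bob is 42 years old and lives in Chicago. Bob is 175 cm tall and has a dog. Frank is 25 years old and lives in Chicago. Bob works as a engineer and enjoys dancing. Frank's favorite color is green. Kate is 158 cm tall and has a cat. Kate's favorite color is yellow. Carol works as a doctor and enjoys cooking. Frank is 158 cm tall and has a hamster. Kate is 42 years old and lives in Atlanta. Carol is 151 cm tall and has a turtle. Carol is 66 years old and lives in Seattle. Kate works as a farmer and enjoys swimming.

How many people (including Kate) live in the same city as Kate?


Kate lives in Atlanta. Count = 1

1


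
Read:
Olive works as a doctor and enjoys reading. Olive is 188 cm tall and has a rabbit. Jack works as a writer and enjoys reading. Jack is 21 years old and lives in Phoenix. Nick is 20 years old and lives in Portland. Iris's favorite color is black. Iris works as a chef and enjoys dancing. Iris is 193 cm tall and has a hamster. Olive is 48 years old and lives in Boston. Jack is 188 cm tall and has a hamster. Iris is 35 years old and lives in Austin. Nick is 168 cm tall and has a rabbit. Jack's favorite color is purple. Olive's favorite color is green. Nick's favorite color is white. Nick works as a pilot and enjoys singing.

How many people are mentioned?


People: Jack, Nick, Iris, Olive. Count = 4

4


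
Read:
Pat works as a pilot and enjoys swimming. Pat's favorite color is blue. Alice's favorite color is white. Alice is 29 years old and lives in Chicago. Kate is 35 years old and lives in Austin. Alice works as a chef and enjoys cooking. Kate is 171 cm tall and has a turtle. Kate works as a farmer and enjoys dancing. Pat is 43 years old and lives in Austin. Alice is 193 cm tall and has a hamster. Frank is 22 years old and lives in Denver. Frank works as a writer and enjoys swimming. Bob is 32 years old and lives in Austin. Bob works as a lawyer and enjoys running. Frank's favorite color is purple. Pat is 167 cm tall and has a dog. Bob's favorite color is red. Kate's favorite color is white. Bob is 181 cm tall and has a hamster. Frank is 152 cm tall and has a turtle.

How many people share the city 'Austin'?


Count: 3

3


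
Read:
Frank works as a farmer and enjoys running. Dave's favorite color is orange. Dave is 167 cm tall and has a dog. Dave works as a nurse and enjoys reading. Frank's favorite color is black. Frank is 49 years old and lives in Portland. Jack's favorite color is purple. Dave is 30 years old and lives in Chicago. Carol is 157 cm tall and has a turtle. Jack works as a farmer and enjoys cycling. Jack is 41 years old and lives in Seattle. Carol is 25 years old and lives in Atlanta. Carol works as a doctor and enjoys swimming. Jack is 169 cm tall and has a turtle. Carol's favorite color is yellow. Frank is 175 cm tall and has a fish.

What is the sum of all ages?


30+25+49+41 = 145

145


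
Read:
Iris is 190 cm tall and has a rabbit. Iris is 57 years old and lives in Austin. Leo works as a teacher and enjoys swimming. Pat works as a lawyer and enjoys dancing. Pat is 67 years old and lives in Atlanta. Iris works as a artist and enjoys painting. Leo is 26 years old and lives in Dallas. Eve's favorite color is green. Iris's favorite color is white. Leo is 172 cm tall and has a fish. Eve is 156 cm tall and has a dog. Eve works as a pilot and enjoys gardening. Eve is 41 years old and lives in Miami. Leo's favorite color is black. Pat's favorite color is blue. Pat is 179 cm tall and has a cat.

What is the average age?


Sum=191, n=4, avg=47.75

47.75


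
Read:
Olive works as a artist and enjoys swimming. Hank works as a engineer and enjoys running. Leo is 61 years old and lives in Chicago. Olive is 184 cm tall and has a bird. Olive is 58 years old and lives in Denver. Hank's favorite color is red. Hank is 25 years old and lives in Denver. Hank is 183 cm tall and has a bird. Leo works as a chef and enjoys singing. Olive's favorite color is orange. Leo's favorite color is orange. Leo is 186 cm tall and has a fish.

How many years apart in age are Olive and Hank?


58 vs 25, diff = 33

33


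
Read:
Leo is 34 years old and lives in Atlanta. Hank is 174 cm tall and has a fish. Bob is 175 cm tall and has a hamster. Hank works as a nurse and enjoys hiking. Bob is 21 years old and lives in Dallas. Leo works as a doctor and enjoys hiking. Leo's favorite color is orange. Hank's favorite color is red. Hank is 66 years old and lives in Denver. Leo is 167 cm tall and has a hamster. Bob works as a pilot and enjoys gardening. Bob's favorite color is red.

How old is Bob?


Bob is 21 years old

21


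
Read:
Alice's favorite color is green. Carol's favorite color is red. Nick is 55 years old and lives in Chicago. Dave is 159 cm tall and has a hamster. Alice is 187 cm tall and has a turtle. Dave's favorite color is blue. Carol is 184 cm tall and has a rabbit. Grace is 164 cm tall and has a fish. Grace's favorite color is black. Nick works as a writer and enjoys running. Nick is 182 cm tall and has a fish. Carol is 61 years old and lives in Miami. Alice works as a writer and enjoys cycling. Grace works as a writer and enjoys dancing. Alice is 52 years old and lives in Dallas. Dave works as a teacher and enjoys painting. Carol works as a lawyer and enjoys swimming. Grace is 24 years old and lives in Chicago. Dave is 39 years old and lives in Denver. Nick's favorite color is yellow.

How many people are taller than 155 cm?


Taller than 155: 5

5


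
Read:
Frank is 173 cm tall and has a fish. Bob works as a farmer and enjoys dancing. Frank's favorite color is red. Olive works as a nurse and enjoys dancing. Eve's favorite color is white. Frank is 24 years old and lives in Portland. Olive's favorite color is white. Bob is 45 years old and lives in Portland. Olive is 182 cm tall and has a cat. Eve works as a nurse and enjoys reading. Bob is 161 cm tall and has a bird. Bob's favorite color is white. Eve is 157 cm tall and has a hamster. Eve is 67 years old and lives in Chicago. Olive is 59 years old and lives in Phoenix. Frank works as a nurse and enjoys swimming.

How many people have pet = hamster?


Count: 1

1


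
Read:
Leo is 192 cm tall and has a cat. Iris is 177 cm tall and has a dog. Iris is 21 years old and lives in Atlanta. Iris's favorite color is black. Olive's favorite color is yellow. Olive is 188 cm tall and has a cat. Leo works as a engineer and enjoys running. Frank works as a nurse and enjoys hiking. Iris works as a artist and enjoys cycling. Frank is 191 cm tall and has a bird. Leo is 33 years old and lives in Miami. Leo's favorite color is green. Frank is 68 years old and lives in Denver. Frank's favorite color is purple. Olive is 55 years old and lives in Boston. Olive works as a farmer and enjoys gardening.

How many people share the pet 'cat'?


Count: 2

2


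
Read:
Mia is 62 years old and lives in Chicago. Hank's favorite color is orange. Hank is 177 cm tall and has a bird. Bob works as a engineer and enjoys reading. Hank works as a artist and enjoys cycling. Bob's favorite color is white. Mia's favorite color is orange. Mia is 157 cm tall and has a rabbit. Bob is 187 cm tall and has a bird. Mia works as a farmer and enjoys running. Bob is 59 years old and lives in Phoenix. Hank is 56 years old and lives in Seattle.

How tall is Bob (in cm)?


Bob is 187 cm tall

187


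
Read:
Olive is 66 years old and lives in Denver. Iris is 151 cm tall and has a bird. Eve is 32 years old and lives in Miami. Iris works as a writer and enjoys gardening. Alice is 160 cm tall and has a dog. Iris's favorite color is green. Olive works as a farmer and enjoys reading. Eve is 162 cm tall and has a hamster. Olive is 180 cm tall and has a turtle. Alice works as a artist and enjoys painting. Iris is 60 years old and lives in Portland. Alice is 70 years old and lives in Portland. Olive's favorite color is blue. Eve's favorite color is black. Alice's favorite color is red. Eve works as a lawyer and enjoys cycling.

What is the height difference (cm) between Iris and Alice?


|151 - 160| = 9

9


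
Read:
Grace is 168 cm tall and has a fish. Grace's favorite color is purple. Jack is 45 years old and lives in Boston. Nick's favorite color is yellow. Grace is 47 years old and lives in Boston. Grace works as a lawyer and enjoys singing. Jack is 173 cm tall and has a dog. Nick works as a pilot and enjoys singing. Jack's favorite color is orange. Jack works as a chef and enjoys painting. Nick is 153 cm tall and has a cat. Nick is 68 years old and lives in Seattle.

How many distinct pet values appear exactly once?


Unique pet values: 3

3


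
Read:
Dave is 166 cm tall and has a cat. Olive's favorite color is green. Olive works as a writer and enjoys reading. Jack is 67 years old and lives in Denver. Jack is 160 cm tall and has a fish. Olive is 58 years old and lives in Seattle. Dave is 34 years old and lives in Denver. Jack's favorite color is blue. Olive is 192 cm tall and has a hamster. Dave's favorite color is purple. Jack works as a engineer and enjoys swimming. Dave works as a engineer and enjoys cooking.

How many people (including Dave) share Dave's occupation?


Dave is a engineer. Count = 2

2


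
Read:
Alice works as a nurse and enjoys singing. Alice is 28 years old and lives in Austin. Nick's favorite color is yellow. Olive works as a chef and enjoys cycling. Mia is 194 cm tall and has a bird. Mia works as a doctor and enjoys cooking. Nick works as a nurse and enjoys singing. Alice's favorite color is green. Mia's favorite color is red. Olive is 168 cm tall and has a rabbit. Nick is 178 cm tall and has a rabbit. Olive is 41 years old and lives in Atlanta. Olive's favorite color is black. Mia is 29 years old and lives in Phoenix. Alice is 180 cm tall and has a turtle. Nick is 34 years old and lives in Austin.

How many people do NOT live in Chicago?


Not in Chicago: 4

4


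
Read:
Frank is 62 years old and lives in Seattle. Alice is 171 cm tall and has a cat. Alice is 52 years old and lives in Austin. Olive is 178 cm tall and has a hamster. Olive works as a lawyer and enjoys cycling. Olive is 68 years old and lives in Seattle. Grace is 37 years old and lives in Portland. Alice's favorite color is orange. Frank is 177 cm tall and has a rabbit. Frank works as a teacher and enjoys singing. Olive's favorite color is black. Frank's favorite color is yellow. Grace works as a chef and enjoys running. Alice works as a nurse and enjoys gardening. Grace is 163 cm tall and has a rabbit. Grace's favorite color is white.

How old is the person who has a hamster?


Person with hamster is Olive, age 68

68


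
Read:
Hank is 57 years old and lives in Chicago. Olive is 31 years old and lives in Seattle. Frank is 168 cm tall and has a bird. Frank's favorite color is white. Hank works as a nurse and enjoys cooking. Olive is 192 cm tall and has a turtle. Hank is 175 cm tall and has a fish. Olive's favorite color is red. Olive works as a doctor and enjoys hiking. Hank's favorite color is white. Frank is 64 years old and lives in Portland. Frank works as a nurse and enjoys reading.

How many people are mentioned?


People: Olive, Hank, Frank. Count = 3

3


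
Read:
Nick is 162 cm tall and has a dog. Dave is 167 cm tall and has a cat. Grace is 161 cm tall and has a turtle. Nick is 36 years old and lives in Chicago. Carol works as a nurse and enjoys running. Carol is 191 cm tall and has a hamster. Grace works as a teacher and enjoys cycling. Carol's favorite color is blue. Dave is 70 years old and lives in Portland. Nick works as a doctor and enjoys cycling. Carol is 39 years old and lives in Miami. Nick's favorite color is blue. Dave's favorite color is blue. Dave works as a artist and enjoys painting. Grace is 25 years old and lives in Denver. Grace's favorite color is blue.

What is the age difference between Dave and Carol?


|70 - 39| = 31

31


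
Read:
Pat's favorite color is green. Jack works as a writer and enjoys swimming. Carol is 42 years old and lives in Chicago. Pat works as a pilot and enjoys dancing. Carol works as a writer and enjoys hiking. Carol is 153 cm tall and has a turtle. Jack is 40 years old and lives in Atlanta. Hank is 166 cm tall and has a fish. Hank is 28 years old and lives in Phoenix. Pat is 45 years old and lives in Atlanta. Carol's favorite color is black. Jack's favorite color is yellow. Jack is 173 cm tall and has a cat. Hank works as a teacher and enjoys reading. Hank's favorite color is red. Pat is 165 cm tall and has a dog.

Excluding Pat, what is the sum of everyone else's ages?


Sum (excluding Pat): 110

110


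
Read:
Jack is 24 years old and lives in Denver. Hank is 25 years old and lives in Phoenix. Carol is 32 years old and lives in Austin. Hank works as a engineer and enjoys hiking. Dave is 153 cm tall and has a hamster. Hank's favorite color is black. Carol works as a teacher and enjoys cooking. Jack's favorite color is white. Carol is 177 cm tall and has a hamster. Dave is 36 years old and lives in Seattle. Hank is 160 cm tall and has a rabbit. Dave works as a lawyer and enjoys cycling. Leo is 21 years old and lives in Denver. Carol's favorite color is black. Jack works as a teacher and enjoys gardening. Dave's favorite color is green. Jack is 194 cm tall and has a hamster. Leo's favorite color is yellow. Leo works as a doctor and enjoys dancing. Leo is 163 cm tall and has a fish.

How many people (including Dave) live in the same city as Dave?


Dave lives in Seattle. Count = 1

1


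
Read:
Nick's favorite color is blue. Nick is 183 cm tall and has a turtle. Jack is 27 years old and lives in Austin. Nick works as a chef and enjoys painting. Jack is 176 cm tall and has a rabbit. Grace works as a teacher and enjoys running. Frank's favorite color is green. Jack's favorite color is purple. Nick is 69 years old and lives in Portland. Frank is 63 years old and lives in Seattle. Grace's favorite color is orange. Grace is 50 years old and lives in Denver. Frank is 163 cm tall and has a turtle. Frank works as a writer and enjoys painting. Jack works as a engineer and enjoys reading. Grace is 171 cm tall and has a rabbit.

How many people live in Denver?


Count in Denver: 1

1


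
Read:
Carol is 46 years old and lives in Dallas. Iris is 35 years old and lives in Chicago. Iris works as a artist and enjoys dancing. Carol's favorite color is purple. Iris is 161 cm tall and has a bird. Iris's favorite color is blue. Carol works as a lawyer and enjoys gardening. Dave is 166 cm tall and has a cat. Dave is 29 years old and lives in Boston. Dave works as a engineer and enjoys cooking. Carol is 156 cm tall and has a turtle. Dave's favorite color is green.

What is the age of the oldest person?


Oldest: Carol at 46

46


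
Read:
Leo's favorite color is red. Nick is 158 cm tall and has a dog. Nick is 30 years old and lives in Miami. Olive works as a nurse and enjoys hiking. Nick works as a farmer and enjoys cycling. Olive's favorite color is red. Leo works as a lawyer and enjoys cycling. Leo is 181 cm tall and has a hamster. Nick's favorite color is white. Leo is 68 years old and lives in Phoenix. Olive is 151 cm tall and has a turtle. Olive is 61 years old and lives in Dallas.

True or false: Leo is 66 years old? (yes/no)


Leo is actually 68. no

no


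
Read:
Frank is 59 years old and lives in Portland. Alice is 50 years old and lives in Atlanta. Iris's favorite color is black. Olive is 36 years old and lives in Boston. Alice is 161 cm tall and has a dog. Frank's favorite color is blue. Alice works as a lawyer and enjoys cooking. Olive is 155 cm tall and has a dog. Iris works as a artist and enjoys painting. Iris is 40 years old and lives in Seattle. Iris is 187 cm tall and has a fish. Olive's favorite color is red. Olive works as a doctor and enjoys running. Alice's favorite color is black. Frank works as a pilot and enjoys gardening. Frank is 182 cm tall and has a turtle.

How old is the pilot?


The pilot is Frank, age 59

59
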